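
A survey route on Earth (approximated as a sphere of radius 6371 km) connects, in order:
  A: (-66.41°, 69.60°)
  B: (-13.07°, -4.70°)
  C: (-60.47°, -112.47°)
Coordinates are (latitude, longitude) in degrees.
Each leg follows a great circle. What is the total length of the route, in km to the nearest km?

Leg A→B: central angle 1.2527 rad, distance 7981.2 km.
Leg B→C: central angle 1.5205 rad, distance 9687.4 km.
Total: 7981.2 + 9687.4 ≈ 17669 km.

17669 km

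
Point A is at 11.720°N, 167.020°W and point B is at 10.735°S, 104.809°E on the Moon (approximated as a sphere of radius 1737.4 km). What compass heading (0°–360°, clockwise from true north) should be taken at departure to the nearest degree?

259°

Δλ = -88.171° = -1.5389 rad.
y = sin Δλ · cos φ₂ = (-0.9995)(0.9825) = -0.9820
x = cos φ₁ sin φ₂ − sin φ₁ cos φ₂ cos Δλ = (0.9792)(-0.1863) − (0.2031)(0.9825)(0.0319) = -0.1888
θ = atan2(y, x) = -100.88°; adding 360° gives 259°.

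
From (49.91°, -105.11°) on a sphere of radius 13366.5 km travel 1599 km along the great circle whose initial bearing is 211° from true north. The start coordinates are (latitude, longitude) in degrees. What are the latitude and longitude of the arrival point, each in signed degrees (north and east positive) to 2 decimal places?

43.92°, -110.01°

Angular distance δ = d/R = 1599/13366.5 = 0.11963 rad; initial bearing θ = 3.6826 rad.
sin φ₂ = sin φ₁ cos δ + cos φ₁ sin δ cos θ = (0.7650)(0.9929) + (0.6440)(0.1193)(-0.8572) = 0.6937, so φ₂ = 43.92°.
Δλ = atan2(sin θ sin δ cos φ₁, cos δ − sin φ₁ sin φ₂) = atan2(-0.0396, 0.4622) = -4.895°.
λ₂ = -105.110° − 4.895° = -110.01°.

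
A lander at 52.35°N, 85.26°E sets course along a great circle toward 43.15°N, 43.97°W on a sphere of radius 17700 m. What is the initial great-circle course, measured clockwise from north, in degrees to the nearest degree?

324°

Δλ = -129.230° = -2.2555 rad.
y = sin Δλ · cos φ₂ = (-0.7746)(0.7296) = -0.5651
x = cos φ₁ sin φ₂ − sin φ₁ cos φ₂ cos Δλ = (0.6108)(0.6839) − (0.7918)(0.7296)(-0.6324) = 0.7831
θ = atan2(y, x) = -35.82°; adding 360° gives 324°.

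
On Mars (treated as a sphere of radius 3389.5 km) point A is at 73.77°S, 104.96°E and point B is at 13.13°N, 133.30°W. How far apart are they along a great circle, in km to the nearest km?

6577 km

In radians: φ₁ = -1.2875, φ₂ = 0.2292, Δλ = 121.740° = 2.1248 rad.
cos c = sin φ₁ sin φ₂ + cos φ₁ cos φ₂ cos Δλ = (-0.9601)(0.2272) + (0.2795)(0.9739)(-0.5261) = -0.36130,
so c = arccos(-0.36130) = 1.94045 rad.
Distance = R·c = 3389.5 × 1.9405 ≈ 6577 km.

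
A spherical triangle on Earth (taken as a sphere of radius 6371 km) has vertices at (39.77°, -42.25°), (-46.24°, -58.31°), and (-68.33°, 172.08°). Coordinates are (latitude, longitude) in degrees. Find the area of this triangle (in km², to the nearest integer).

Side lengths (central angles): a = 1.0375, b = 2.5479, c = 1.5219 rad; semiperimeter s = 2.5537.
By l'Huilier's theorem, tan(E/4) = √[tan(s/2) tan((s−a)/2) tan((s−b)/2) tan((s−c)/2)], giving spherical excess E = 0.2858 rad.
Area = E·R² = 0.2858 × (6371)² ≈ 11601230 km².

11601230 km²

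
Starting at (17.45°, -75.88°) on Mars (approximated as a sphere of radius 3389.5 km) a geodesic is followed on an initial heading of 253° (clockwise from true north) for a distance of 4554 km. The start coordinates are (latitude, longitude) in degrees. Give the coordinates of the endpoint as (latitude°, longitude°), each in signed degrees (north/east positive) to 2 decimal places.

-11.78°, -148.01°

Angular distance δ = d/R = 4554/3389.5 = 1.34356 rad; initial bearing θ = 4.4157 rad.
sin φ₂ = sin φ₁ cos δ + cos φ₁ sin δ cos θ = (0.2999)(0.2253) + (0.9540)(0.9743)(-0.2924) = -0.2042, so φ₂ = -11.78°.
Δλ = atan2(sin θ sin δ cos φ₁, cos δ − sin φ₁ sin φ₂) = atan2(-0.8888, 0.2865) = -72.133°.
λ₂ = -75.880° − 72.133° = -148.01°.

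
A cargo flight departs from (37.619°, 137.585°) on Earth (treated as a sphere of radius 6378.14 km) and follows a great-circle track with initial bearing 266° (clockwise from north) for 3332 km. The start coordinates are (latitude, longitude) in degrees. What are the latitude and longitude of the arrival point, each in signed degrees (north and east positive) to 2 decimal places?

30.09°, 102.46°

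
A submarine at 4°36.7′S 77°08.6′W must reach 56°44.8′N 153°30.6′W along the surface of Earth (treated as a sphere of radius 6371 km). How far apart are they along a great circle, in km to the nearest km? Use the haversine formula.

Let φ₁ = -0.0805 rad, φ₂ = 0.9904 rad, and Δλ = -1.3328 rad.
Haversine: a = sin²(Δφ/2) + cos φ₁ cos φ₂ sin²(Δλ/2) = 0.2603 + (0.9968)(0.5483)(0.3821) = 0.46920.
Central angle c = 2·arcsin(√a) = 1.50916 rad.
Distance = R·c = 6371 × 1.5092 ≈ 9615 km.

9615 km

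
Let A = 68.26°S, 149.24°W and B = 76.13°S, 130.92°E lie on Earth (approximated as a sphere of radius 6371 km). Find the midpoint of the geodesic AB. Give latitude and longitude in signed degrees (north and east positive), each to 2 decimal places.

-75.95°, -179.00°

The central angle between A and B is δ = 0.4092 rad.
With f = 0.5, the slerp weights are sin((1−f)δ)/sin δ = 0.5106 and sin(fδ)/sin δ = 0.5106.
Weighted sum of the unit vectors: (0.5106)·(-0.3183,-0.1894,-0.9289) + (0.5106)·(-0.1570,0.1811,-0.9708) = (-0.2427, -0.0042, -0.9701).
Converting back: φ = atan2(z, √(x²+y²)) = -75.95°, λ = atan2(y, x) = -179.00°.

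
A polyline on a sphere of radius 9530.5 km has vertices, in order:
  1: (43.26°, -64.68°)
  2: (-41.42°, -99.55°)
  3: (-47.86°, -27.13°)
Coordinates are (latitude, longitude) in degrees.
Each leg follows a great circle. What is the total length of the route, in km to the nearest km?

23342 km

Leg 1→2: central angle 1.5761 rad, distance 15021.3 km.
Leg 2→3: central angle 0.8730 rad, distance 8320.2 km.
Total: 15021.3 + 8320.2 ≈ 23342 km.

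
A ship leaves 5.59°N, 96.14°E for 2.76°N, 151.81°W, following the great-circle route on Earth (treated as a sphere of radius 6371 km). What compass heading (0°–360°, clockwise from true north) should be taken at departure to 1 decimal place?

Δλ = 112.050° = 1.9556 rad.
y = sin Δλ · cos φ₂ = (0.9269)(0.9988) = 0.9258
x = cos φ₁ sin φ₂ − sin φ₁ cos φ₂ cos Δλ = (0.9952)(0.0482) − (0.0974)(0.9988)(-0.3754) = 0.0844
θ = atan2(y, x) = 84.79°, so the bearing is 84.8°.

84.8°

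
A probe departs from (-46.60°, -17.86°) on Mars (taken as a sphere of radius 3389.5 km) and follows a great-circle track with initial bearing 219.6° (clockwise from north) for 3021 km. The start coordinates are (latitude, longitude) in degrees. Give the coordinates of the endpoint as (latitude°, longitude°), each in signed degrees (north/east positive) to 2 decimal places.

-60.27°, -108.29°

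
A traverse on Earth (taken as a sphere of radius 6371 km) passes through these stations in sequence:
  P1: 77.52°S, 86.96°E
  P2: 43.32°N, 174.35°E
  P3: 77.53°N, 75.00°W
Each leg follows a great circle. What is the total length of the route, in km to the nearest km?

Leg P1→P2: central angle 2.2952 rad, distance 14622.8 km.
Leg P2→P3: central angle 0.9091 rad, distance 5791.6 km.
Total: 14622.8 + 5791.6 ≈ 20414 km.

20414 km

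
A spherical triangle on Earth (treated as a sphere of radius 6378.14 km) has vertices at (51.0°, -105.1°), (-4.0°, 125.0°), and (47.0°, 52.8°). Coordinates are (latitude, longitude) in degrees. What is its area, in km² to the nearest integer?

Side lengths (central angles): a = 1.4132, b = 1.3992, c = 2.0453 rad; semiperimeter s = 2.4289.
By l'Huilier's theorem, tan(E/4) = √[tan(s/2) tan((s−a)/2) tan((s−b)/2) tan((s−c)/2)], giving spherical excess E = 1.5400 rad.
Area = E·R² = 1.5400 × (6378.14)² ≈ 62649675 km².

62649675 km²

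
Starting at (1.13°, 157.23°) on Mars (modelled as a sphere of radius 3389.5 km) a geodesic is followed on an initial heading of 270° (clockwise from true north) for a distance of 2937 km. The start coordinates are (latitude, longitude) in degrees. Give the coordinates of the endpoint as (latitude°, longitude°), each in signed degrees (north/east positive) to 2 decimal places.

Angular distance δ = d/R = 2937/3389.5 = 0.86650 rad; initial bearing θ = 4.7124 rad.
sin φ₂ = sin φ₁ cos δ + cos φ₁ sin δ cos θ = (0.0197)(0.6475) + (0.9998)(0.7621)(-0.0000) = 0.0128, so φ₂ = 0.73°.
Δλ = atan2(sin θ sin δ cos φ₁, cos δ − sin φ₁ sin φ₂) = atan2(-0.7619, 0.6472) = -49.652°.
λ₂ = 157.230° − 49.652° = 107.58°.

0.73°, 107.58°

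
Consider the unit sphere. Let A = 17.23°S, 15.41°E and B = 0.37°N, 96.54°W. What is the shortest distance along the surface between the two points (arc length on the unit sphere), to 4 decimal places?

With latitudes φ₁ = -17.230°, φ₂ = 0.370° and longitude difference Δλ = -111.950°:
cos c = sin φ₁ sin φ₂ + cos φ₁ cos φ₂ cos Δλ = (-0.2962)(0.0065) + (0.9551)(1.0000)(-0.3738) = -0.35893,
so c = arccos(-0.35893) = 1.93792 rad.
On the unit sphere the arc length equals the central angle: 1.9379.

1.9379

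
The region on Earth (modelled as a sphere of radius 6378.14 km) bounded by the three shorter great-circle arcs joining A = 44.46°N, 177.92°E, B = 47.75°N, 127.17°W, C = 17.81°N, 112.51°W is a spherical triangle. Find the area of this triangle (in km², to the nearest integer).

Side lengths (central angles): a = 0.5629, b = 1.1024, c = 0.6529 rad; semiperimeter s = 1.1591.
By l'Huilier's theorem, tan(E/4) = √[tan(s/2) tan((s−a)/2) tan((s−b)/2) tan((s−c)/2)], giving spherical excess E = 0.1535 rad.
Area = E·R² = 0.1535 × (6378.14)² ≈ 6245797 km².

6245797 km²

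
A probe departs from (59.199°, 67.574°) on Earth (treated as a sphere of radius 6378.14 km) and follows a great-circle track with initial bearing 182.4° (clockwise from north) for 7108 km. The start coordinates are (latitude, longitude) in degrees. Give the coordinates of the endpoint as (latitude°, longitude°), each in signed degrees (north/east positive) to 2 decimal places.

Angular distance δ = d/R = 7108/6378.14 = 1.11443 rad; initial bearing θ = 3.1835 rad.
sin φ₂ = sin φ₁ cos δ + cos φ₁ sin δ cos θ = (0.8590)(0.4407) + (0.5121)(0.8977)(-0.9991) = -0.0807, so φ₂ = -4.63°.
Δλ = atan2(sin θ sin δ cos φ₁, cos δ − sin φ₁ sin φ₂) = atan2(-0.0192, 0.5100) = -2.161°.
λ₂ = 67.574° − 2.161° = 65.41°.

-4.63°, 65.41°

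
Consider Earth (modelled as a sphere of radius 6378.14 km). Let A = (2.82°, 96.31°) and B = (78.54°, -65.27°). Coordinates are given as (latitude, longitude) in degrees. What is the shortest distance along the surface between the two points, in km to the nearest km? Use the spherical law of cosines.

10915 km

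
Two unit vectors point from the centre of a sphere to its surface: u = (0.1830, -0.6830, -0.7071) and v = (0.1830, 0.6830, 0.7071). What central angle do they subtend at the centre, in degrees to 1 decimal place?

158.9°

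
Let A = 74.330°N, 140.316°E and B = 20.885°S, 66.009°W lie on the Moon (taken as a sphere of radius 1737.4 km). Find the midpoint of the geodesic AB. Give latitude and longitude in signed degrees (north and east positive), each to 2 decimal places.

40.80°, -75.83°

The central angle between A and B is δ = 2.1766 rad.
With f = 0.5, the slerp weights are sin((1−f)δ)/sin δ = 1.0776 and sin(fδ)/sin δ = 1.0776.
Weighted sum of the unit vectors: (1.0776)·(-0.2079,0.1725,0.9628) + (1.0776)·(0.3799,-0.8536,-0.3565) = (0.1854, -0.7340, 0.6534).
Converting back: φ = atan2(z, √(x²+y²)) = 40.80°, λ = atan2(y, x) = -75.83°.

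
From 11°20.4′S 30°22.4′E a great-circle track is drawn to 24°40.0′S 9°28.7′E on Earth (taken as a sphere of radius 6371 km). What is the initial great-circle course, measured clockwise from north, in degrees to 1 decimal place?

233.2°

Δλ = -20.895° = -0.3647 rad.
y = sin Δλ · cos φ₂ = (-0.3567)(0.9088) = -0.3241
x = cos φ₁ sin φ₂ − sin φ₁ cos φ₂ cos Δλ = (0.9805)(-0.4173) − (-0.1966)(0.9088)(0.9342) = -0.2423
θ = atan2(y, x) = -126.78°; adding 360° gives 233.2°.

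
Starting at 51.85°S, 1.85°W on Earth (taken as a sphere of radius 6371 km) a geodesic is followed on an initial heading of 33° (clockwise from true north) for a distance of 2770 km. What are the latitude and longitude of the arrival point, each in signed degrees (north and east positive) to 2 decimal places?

-29.67°, 13.46°

Angular distance δ = d/R = 2770/6371 = 0.43478 rad; initial bearing θ = 0.5760 rad.
sin φ₂ = sin φ₁ cos δ + cos φ₁ sin δ cos θ = (-0.7864)(0.9070) + (0.6177)(0.4212)(0.8387) = -0.4950, so φ₂ = -29.67°.
Δλ = atan2(sin θ sin δ cos φ₁, cos δ − sin φ₁ sin φ₂) = atan2(0.1417, 0.5177) = 15.309°.
λ₂ = -1.850° + 15.309° = 13.46°.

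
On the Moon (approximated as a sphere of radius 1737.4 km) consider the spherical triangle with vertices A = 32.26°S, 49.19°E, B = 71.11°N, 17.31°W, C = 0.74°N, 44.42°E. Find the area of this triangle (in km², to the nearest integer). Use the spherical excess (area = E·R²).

333953 km²

Side lengths (central angles): a = 1.4045, b = 0.5813, c = 1.9778 rad; semiperimeter s = 1.9818.
By l'Huilier's theorem, tan(E/4) = √[tan(s/2) tan((s−a)/2) tan((s−b)/2) tan((s−c)/2)], giving spherical excess E = 0.1106 rad.
Area = E·R² = 0.1106 × (1737.4)² ≈ 333953 km².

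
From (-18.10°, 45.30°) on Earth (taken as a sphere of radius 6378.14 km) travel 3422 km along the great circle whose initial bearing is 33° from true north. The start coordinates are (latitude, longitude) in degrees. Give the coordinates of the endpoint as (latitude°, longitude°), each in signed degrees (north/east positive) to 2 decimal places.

8.07°, 61.63°

Angular distance δ = d/R = 3422/6378.14 = 0.53652 rad; initial bearing θ = 0.5760 rad.
sin φ₂ = sin φ₁ cos δ + cos φ₁ sin δ cos θ = (-0.3107)(0.8595) + (0.9505)(0.5111)(0.8387) = 0.1404, so φ₂ = 8.07°.
Δλ = atan2(sin θ sin δ cos φ₁, cos δ − sin φ₁ sin φ₂) = atan2(0.2646, 0.9031) = 16.331°.
λ₂ = 45.300° + 16.331° = 61.63°.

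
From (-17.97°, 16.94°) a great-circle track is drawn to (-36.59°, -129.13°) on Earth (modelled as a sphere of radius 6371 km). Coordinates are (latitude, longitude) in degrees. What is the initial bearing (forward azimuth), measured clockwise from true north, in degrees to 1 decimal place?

With φ₁ = -0.3136, φ₂ = -0.6386, Δλ = -2.5494 rad, the forward-azimuth formula gives
θ = atan2( sin Δλ cos φ₂ , cos φ₁ sin φ₂ − sin φ₁ cos φ₂ cos Δλ ) = atan2(-0.4482, -0.7725) = -149.88°.
Adding 360° brings this into [0°, 360°): 210.1°.

210.1°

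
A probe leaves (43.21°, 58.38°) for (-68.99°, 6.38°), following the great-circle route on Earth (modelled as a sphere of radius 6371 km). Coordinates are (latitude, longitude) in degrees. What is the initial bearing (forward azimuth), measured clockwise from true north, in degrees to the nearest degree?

199°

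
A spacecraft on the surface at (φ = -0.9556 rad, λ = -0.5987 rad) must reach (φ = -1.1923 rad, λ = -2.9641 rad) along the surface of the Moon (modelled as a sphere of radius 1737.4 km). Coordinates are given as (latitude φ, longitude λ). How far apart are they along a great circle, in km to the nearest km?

With latitudes φ₁ = -54.752°, φ₂ = -68.314° and longitude difference Δλ = -135.527°:
Haversine: a = sin²(Δφ/2) + cos φ₁ cos φ₂ sin²(Δλ/2) = 0.0139 + (0.5771)(0.3695)(0.8568) = 0.19666.
Central angle c = 2·arcsin(√a) = 0.91892 rad.
Distance = R·c = 1737.4 × 0.9189 ≈ 1597 km.

1597 km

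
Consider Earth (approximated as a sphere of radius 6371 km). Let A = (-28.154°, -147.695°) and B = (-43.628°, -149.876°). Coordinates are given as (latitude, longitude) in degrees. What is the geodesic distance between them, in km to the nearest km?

Let φ₁ = -0.4914 rad, φ₂ = -0.7615 rad, and Δλ = -0.0381 rad.
Haversine: a = sin²(Δφ/2) + cos φ₁ cos φ₂ sin²(Δλ/2) = 0.0181 + (0.8817)(0.7238)(0.0004) = 0.01836.
Central angle c = 2·arcsin(√a) = 0.27180 rad.
Distance = R·c = 6371 × 0.2718 ≈ 1732 km.

1732 km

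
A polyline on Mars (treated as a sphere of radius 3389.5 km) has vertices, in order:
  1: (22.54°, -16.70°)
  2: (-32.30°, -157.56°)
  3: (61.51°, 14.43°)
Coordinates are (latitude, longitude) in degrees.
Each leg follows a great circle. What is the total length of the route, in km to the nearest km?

Leg 1→2: central angle 2.5155 rad, distance 8526.4 km.
Leg 2→3: central angle 2.6238 rad, distance 8893.3 km.
Total: 8526.4 + 8893.3 ≈ 17420 km.

17420 km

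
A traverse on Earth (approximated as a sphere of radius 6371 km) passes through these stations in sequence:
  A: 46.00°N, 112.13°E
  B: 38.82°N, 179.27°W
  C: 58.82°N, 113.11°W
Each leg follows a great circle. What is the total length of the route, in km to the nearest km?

10586 km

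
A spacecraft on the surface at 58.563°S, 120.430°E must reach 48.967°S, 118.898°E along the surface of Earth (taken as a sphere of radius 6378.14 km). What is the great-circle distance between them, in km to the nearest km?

1073 km

In radians: φ₁ = -1.0221, φ₂ = -0.8546, Δλ = -1.532° = -0.0267 rad.
Haversine: a = sin²(Δφ/2) + cos φ₁ cos φ₂ sin²(Δλ/2) = 0.0070 + (0.5216)(0.6565)(0.0002) = 0.00706.
Central angle c = 2·arcsin(√a) = 0.16821 rad.
Distance = R·c = 6378.14 × 0.1682 ≈ 1073 km.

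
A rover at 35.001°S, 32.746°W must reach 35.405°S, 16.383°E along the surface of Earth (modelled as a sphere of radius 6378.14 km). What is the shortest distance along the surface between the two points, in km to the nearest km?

In radians: φ₁ = -0.6109, φ₂ = -0.6179, Δλ = 49.129° = 0.8575 rad.
Haversine: a = sin²(Δφ/2) + cos φ₁ cos φ₂ sin²(Δλ/2) = 0.0000 + (0.8191)(0.8151)(0.1728) = 0.11540.
Central angle c = 2·arcsin(√a) = 0.69320 rad.
Distance = R·c = 6378.14 × 0.6932 ≈ 4421 km.

4421 km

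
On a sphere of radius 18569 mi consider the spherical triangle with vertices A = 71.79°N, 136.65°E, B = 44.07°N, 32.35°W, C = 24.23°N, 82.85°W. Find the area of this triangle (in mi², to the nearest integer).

Side lengths (central angles): a = 0.7923, b = 1.4000, c = 1.1149 rad; semiperimeter s = 1.6536.
By l'Huilier's theorem, tan(E/4) = √[tan(s/2) tan((s−a)/2) tan((s−b)/2) tan((s−c)/2)], giving spherical excess E = 0.5271 rad.
Area = E·R² = 0.5271 × (18569)² ≈ 181731662 mi².

181731662 mi²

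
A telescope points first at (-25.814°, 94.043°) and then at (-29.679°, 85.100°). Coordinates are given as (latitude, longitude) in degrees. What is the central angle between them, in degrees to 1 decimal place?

In radians: φ₁ = -0.4505, φ₂ = -0.5180, Δλ = -8.943° = -0.1561 rad.
Haversine: a = sin²(Δφ/2) + cos φ₁ cos φ₂ sin²(Δλ/2) = 0.0011 + (0.9002)(0.8688)(0.0061) = 0.00589.
Central angle c = 2·arcsin(√a) = 0.15366 rad.
So the angular separation is 8.8°.

8.8°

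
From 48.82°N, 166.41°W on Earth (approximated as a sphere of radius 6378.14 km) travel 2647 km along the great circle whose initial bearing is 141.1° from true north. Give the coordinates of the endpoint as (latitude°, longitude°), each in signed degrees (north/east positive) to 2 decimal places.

Angular distance δ = d/R = 2647/6378.14 = 0.41501 rad; initial bearing θ = 2.4627 rad.
sin φ₂ = sin φ₁ cos δ + cos φ₁ sin δ cos θ = (0.7526)(0.9151) + (0.6584)(0.4032)(-0.7782) = 0.4821, so φ₂ = 28.83°.
Δλ = atan2(sin θ sin δ cos φ₁, cos δ − sin φ₁ sin φ₂) = atan2(0.1667, 0.5522) = 16.798°.
λ₂ = -166.410° + 16.798° = -149.61°.

28.83°, -149.61°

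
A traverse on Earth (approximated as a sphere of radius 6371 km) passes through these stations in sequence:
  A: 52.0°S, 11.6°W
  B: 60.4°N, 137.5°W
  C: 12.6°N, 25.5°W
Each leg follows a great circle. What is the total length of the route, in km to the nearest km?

26597 km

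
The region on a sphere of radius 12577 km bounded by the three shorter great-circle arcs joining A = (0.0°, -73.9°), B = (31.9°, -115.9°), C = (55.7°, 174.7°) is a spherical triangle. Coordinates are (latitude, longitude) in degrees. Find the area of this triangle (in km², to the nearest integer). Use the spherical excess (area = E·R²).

Side lengths (central angles): a = 0.9212, b = 1.7779, c = 0.8881 rad; semiperimeter s = 1.7936.
By l'Huilier's theorem, tan(E/4) = √[tan(s/2) tan((s−a)/2) tan((s−b)/2) tan((s−c)/2)], giving spherical excess E = 0.1886 rad.
Area = E·R² = 0.1886 × (12577)² ≈ 29834851 km².

29834851 km²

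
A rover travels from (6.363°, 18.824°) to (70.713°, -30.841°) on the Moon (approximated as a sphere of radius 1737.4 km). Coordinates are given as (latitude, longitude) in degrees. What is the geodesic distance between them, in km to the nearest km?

Let φ₁ = 0.1111 rad, φ₂ = 1.2342 rad, and Δλ = -0.8668 rad.
cos c = sin φ₁ sin φ₂ + cos φ₁ cos φ₂ cos Δλ = (0.1108)(0.9439) + (0.9938)(0.3303)(0.6473) = 0.31708,
so c = arccos(0.31708) = 1.24815 rad.
Distance = R·c = 1737.4 × 1.2481 ≈ 2169 km.

2169 km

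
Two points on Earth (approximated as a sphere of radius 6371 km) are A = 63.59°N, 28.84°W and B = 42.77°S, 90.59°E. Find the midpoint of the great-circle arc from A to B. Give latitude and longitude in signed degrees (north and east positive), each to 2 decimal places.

The central angle between A and B is δ = 2.4475 rad.
With f = 0.5, the slerp weights are sin((1−f)δ)/sin δ = 1.4700 and sin(fδ)/sin δ = 1.4700.
Weighted sum of the unit vectors: (1.4700)·(0.3896,-0.2146,0.8956) + (1.4700)·(-0.0076,0.7340,-0.6791) = (0.5616, 0.7637, 0.3184).
Converting back: φ = atan2(z, √(x²+y²)) = 18.56°, λ = atan2(y, x) = 53.67°.

18.56°, 53.67°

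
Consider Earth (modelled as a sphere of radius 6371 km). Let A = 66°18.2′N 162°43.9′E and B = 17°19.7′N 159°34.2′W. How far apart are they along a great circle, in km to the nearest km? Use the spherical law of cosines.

6095 km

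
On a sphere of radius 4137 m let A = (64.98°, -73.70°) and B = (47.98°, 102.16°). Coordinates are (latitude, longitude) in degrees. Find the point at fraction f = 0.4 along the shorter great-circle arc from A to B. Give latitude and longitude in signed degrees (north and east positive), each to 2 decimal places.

87.79°, 68.45°

The central angle between A and B is δ = 1.1693 rad.
With f = 0.4, the slerp weights are sin((1−f)δ)/sin δ = 0.7012 and sin(fδ)/sin δ = 0.4898.
Weighted sum of the unit vectors: (0.7012)·(0.1187,-0.4059,0.9062) + (0.4898)·(-0.1410,0.6544,0.7429) = (0.0142, 0.0359, 0.9993).
Converting back: φ = atan2(z, √(x²+y²)) = 87.79°, λ = atan2(y, x) = 68.45°.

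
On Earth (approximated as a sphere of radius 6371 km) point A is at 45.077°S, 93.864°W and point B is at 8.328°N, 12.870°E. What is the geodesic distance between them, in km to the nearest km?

11974 km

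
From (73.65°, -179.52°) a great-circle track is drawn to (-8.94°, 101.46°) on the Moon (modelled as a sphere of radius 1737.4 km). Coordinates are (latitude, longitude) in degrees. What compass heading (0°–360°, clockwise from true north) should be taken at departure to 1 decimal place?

257.0°

With φ₁ = 1.2854, φ₂ = -0.1560, Δλ = -1.3792 rad, the forward-azimuth formula gives
θ = atan2( sin Δλ cos φ₂ , cos φ₁ sin φ₂ − sin φ₁ cos φ₂ cos Δλ ) = atan2(-0.9698, -0.2243) = -103.02°.
Adding 360° brings this into [0°, 360°): 257.0°.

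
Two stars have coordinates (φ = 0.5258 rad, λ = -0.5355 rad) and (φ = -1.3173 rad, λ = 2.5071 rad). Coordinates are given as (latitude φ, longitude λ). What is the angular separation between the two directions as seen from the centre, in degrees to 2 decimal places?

134.56°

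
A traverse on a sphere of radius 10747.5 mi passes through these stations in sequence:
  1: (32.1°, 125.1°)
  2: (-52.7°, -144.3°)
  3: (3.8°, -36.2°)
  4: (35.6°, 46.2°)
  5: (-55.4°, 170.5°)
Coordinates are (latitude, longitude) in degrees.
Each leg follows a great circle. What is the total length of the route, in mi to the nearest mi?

82264 mi

Leg 1→2: central angle 2.0132 rad, distance 21636.6 mi.
Leg 2→3: central angle 1.8138 rad, distance 19493.3 mi.
Leg 3→4: central angle 1.4244 rad, distance 15308.7 mi.
Leg 4→5: central angle 2.4029 rad, distance 25825.2 mi.
Total: 21636.6 + 19493.3 + 15308.7 + 25825.2 ≈ 82264 mi.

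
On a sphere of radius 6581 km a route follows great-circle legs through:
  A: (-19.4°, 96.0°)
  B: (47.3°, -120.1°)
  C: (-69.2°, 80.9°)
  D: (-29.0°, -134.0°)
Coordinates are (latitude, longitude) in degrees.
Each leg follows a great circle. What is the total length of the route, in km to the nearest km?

42942 km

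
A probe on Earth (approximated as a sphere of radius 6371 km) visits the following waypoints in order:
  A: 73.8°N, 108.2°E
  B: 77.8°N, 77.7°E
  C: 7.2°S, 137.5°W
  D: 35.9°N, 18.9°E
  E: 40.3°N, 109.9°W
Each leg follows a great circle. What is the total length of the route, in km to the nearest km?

Leg A→B: central angle 0.1457 rad, distance 928.2 km.
Leg B→C: central angle 1.8690 rad, distance 11907.5 km.
Leg C→D: central angle 2.5148 rad, distance 16022.0 km.
Leg D→E: central angle 1.5786 rad, distance 10057.6 km.
Total: 928.2 + 11907.5 + 16022.0 + 10057.6 ≈ 38915 km.

38915 km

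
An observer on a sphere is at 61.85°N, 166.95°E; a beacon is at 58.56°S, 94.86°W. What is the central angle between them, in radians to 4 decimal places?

2.4773 rad

In radians: φ₁ = 1.0795, φ₂ = -1.0221, Δλ = 98.190° = 1.7137 rad.
cos c = sin φ₁ sin φ₂ + cos φ₁ cos φ₂ cos Δλ = (0.8817)(-0.8532) + (0.4718)(0.5216)(-0.1425) = -0.78732,
so c = arccos(-0.78732) = 2.47725 rad.
So the angular separation is 2.4773 rad.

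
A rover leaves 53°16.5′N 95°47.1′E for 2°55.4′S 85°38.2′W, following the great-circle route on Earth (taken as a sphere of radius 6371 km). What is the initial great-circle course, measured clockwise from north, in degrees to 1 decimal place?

1.8°

With φ₁ = 0.9298, φ₂ = -0.0510, Δλ = 3.1168 rad, the forward-azimuth formula gives
θ = atan2( sin Δλ cos φ₂ , cos φ₁ sin φ₂ − sin φ₁ cos φ₂ cos Δλ ) = atan2(0.0248, 0.7697) = 1.84°.
So the initial bearing is 1.8°.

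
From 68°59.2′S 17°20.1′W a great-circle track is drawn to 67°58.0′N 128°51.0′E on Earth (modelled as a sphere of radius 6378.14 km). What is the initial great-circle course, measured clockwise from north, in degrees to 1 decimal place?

78.8°

Δλ = 146.185° = 2.5514 rad.
y = sin Δλ · cos φ₂ = (0.5565)(0.3751) = 0.2088
x = cos φ₁ sin φ₂ − sin φ₁ cos φ₂ cos Δλ = (0.3586)(0.9270) − (-0.9335)(0.3751)(-0.8308) = 0.0414
θ = atan2(y, x) = 78.77°, so the bearing is 78.8°.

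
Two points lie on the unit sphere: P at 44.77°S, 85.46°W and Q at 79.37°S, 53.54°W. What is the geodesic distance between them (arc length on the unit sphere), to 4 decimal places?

0.6379

In radians: φ₁ = -0.7814, φ₂ = -1.3853, Δλ = 31.920° = 0.5571 rad.
cos c = sin φ₁ sin φ₂ + cos φ₁ cos φ₂ cos Δλ = (-0.7043)(-0.9828) + (0.7099)(0.1845)(0.8488) = 0.80333,
so c = arccos(0.80333) = 0.63792 rad.
On the unit sphere the arc length equals the central angle: 0.6379.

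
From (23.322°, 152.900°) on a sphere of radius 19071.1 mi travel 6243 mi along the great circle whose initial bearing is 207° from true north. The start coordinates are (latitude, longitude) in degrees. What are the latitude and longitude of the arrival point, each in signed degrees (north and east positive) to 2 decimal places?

6.42°, 144.45°

Angular distance δ = d/R = 6243/19071.1 = 0.32735 rad; initial bearing θ = 3.6128 rad.
sin φ₂ = sin φ₁ cos δ + cos φ₁ sin δ cos θ = (0.3959)(0.9469) + (0.9183)(0.3215)(-0.8910) = 0.1118, so φ₂ = 6.42°.
Δλ = atan2(sin θ sin δ cos φ₁, cos δ − sin φ₁ sin φ₂) = atan2(-0.1340, 0.9026) = -8.447°.
λ₂ = 152.900° − 8.447° = 144.45°.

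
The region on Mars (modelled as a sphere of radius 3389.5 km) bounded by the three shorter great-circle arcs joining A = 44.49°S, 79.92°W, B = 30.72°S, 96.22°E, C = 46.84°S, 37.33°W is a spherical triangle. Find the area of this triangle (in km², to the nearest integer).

Side lengths (central angles): a = 1.6033, b = 0.5147, c = 1.8275 rad; semiperimeter s = 1.9728.
By l'Huilier's theorem, tan(E/4) = √[tan(s/2) tan((s−a)/2) tan((s−b)/2) tan((s−c)/2)], giving spherical excess E = 0.5387 rad.
Area = E·R² = 0.5387 × (3389.5)² ≈ 6188644 km².

6188644 km²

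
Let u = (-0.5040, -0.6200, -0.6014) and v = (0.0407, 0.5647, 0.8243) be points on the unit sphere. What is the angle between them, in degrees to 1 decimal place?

u·v = -0.8664; |u| = 1.0000, |v| = 1.0000.
cos θ = (u·v)/(|u||v|) = -0.8663, so θ = 150.0°.

150.0°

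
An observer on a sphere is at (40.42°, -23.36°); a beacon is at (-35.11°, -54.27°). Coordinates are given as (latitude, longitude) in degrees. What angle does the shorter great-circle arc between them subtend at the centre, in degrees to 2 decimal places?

Let φ₁ = 0.7055 rad, φ₂ = -0.6128 rad, and Δλ = -0.5395 rad.
Haversine: a = sin²(Δφ/2) + cos φ₁ cos φ₂ sin²(Δλ/2) = 0.3751 + (0.7613)(0.8180)(0.0710) = 0.41929.
Central angle c = 2·arcsin(√a) = 1.40867 rad.
So the angular separation is 80.71°.

80.71°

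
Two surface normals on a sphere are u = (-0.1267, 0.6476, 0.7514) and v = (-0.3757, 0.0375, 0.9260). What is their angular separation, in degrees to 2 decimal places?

39.86°

u·v = 0.7677; |u| = 1.0000, |v| = 1.0000.
cos θ = (u·v)/(|u||v|) = 0.7677, so θ = 39.86°.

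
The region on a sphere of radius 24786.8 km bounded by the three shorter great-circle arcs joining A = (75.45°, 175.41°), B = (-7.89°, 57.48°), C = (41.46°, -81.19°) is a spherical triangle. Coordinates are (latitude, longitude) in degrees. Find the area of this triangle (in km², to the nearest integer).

866033658 km²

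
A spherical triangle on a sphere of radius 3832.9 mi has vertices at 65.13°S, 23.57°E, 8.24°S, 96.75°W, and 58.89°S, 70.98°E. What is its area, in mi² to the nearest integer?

Side lengths (central angles): a = 1.9573, b = 0.3928, c = 1.6510 rad; semiperimeter s = 2.0006.
By l'Huilier's theorem, tan(E/4) = √[tan(s/2) tan((s−a)/2) tan((s−b)/2) tan((s−c)/2)], giving spherical excess E = 0.3137 rad.
Area = E·R² = 0.3137 × (3832.9)² ≈ 4608186 mi².

4608186 mi²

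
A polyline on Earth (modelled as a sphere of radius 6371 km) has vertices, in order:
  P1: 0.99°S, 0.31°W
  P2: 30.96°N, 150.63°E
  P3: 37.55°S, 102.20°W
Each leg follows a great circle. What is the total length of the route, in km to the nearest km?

Leg P1→P2: central angle 2.4316 rad, distance 15491.6 km.
Leg P2→P3: central angle 2.1109 rad, distance 13448.6 km.
Total: 15491.6 + 13448.6 ≈ 28940 km.

28940 km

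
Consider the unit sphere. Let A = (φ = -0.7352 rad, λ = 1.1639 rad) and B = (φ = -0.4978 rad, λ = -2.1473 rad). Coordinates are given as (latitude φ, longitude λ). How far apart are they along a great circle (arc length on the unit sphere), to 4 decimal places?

Let φ₁ = -0.7352 rad, φ₂ = -0.4978 rad, and Δλ = 2.9720 rad.
cos c = sin φ₁ sin φ₂ + cos φ₁ cos φ₂ cos Δλ = (-0.6707)(-0.4775) + (0.7417)(0.8786)(-0.9857) = -0.32206,
so c = arccos(-0.32206) = 1.89870 rad.
On the unit sphere the arc length equals the central angle: 1.8987.

1.8987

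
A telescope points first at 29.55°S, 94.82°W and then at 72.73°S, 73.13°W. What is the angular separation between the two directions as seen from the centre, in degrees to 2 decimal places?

Let φ₁ = -0.5157 rad, φ₂ = -1.2694 rad, and Δλ = 0.3786 rad.
cos c = sin φ₁ sin φ₂ + cos φ₁ cos φ₂ cos Δλ = (-0.4932)(-0.9549) + (0.8699)(0.2969)(0.9292) = 0.71092,
so c = arccos(0.71092) = 0.77999 rad.
So the angular separation is 44.69°.

44.69°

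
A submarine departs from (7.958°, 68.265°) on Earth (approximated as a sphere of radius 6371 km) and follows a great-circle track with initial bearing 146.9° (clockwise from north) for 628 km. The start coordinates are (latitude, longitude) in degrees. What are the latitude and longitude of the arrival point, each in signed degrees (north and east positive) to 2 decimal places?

3.22°, 71.35°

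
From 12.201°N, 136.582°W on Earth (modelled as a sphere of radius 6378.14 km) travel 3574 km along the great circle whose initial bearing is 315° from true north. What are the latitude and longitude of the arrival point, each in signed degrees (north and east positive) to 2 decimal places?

Angular distance δ = d/R = 3574/6378.14 = 0.56035 rad; initial bearing θ = 5.4978 rad.
sin φ₂ = sin φ₁ cos δ + cos φ₁ sin δ cos θ = (0.2113)(0.8471) + (0.9774)(0.5315)(0.7071) = 0.5463, so φ₂ = 33.12°.
Δλ = atan2(sin θ sin δ cos φ₁, cos δ − sin φ₁ sin φ₂) = atan2(-0.3673, 0.7316) = -26.661°.
λ₂ = -136.582° − 26.661° = -163.24°.

33.12°, -163.24°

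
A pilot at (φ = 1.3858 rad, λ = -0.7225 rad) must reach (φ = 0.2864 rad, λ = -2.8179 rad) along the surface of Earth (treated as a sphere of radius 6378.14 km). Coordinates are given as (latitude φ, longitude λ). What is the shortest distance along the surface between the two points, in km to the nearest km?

With latitudes φ₁ = 79.400°, φ₂ = 16.410° and longitude difference Δλ = -120.058°:
Haversine: a = sin²(Δφ/2) + cos φ₁ cos φ₂ sin²(Δλ/2) = 0.2729 + (0.1839)(0.9593)(0.7504) = 0.40535.
Central angle c = 2·arcsin(√a) = 1.38035 rad.
Distance = R·c = 6378.14 × 1.3803 ≈ 8804 km.

8804 km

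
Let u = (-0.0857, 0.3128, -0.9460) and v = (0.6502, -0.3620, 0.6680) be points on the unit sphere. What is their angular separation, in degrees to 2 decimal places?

143.21°

u·v = -0.8009; |u| = 1.0001, |v| = 1.0000.
cos θ = (u·v)/(|u||v|) = -0.8008, so θ = 143.21°.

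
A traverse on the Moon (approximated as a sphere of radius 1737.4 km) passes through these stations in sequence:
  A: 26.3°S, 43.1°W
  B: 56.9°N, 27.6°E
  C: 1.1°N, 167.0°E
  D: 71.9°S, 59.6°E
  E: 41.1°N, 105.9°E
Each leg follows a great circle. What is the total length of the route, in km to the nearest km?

Leg A→B: central angle 1.7817 rad, distance 3095.6 km.
Leg B→C: central angle 1.9807 rad, distance 3441.2 km.
Leg C→D: central angle 1.6822 rad, distance 2922.6 km.
Leg D→E: central angle 2.0523 rad, distance 3565.6 km.
Total: 3095.6 + 3441.2 + 2922.6 + 3565.6 ≈ 13025 km.

13025 km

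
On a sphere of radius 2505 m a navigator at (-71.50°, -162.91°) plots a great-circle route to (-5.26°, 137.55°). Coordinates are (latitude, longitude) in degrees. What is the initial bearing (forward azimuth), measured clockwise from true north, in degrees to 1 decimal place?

297.6°

Δλ = -59.540° = -1.0392 rad.
y = sin Δλ · cos φ₂ = (-0.8620)(0.9958) = -0.8584
x = cos φ₁ sin φ₂ − sin φ₁ cos φ₂ cos Δλ = (0.3173)(-0.0917) − (-0.9483)(0.9958)(0.5069) = 0.4496
θ = atan2(y, x) = -62.35°; adding 360° gives 297.6°.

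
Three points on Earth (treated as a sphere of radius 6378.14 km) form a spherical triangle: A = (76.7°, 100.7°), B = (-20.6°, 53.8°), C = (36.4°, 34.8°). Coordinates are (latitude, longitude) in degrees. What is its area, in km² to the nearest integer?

Side lengths (central angles): a = 1.0430, b = 0.8591, c = 1.7673 rad; semiperimeter s = 1.8347.
By l'Huilier's theorem, tan(E/4) = √[tan(s/2) tan((s−a)/2) tan((s−b)/2) tan((s−c)/2)], giving spherical excess E = 0.3940 rad.
Area = E·R² = 0.3940 × (6378.14)² ≈ 16028533 km².

16028533 km²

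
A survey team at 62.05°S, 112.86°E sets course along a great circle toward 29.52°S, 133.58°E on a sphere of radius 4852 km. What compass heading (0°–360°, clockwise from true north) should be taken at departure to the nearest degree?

32°

Δλ = 20.720° = 0.3616 rad.
y = sin Δλ · cos φ₂ = (0.3538)(0.8702) = 0.3079
x = cos φ₁ sin φ₂ − sin φ₁ cos φ₂ cos Δλ = (0.4687)(-0.4927) − (-0.8834)(0.8702)(0.9353) = 0.4880
θ = atan2(y, x) = 32.25°, so the bearing is 32°.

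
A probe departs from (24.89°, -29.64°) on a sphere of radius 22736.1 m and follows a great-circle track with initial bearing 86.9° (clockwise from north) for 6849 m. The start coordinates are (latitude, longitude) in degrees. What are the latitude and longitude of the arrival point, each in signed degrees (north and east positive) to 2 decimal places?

24.61°, -10.62°

Angular distance δ = d/R = 6849/22736.1 = 0.30124 rad; initial bearing θ = 1.5167 rad.
sin φ₂ = sin φ₁ cos δ + cos φ₁ sin δ cos θ = (0.4209)(0.9550) + (0.9071)(0.2967)(0.0541) = 0.4165, so φ₂ = 24.61°.
Δλ = atan2(sin θ sin δ cos φ₁, cos δ − sin φ₁ sin φ₂) = atan2(0.2688, 0.7797) = 19.019°.
λ₂ = -29.640° + 19.019° = -10.62°.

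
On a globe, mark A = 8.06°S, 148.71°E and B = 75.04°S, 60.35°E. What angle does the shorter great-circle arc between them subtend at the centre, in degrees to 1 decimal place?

Let φ₁ = -0.1407 rad, φ₂ = -1.3097 rad, and Δλ = -1.5422 rad.
cos c = sin φ₁ sin φ₂ + cos φ₁ cos φ₂ cos Δλ = (-0.1402)(-0.9661) + (0.9901)(0.2581)(0.0286) = 0.14277,
so c = arccos(0.14277) = 1.42753 rad.
So the angular separation is 81.8°.

81.8°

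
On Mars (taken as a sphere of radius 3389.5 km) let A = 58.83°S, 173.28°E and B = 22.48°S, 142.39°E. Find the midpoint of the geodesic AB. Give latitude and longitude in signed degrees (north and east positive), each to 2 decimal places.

Central angle δ = 0.7413 rad. Interpolating on the sphere with fraction f = 0.5:
P = [sin((1−f)δ)·A + sin(fδ)·B] / sin δ = 0.5364·A + 0.5364·B in Cartesian coordinates,
giving P = (-0.6684, 0.3350, -0.6641), i.e. latitude -41.61°, longitude 153.38°.

-41.61°, 153.38°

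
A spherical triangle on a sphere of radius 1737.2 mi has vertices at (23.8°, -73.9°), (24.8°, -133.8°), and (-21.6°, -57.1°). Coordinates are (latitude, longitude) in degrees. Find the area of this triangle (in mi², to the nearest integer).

Side lengths (central angles): a = 1.5310, b = 0.8422, c = 0.9449 rad; semiperimeter s = 1.6591.
By l'Huilier's theorem, tan(E/4) = √[tan(s/2) tan((s−a)/2) tan((s−b)/2) tan((s−c)/2)], giving spherical excess E = 0.4237 rad.
Area = E·R² = 0.4237 × (1737.2)² ≈ 1278740 mi².

1278740 mi²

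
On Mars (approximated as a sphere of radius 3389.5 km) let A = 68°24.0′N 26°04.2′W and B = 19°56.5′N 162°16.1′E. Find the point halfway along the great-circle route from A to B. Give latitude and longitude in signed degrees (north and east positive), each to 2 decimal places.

65.53°, 167.57°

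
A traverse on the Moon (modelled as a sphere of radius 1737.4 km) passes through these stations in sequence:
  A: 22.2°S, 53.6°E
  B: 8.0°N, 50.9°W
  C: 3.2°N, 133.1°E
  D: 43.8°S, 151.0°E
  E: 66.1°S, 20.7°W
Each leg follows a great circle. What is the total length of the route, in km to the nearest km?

Leg A→B: central angle 1.8568 rad, distance 3226.1 km.
Leg B→C: central angle 2.9341 rad, distance 5097.7 km.
Leg C→D: central angle 0.8670 rad, distance 1506.3 km.
Leg D→E: central angle 1.2202 rad, distance 2120.0 km.
Total: 3226.1 + 5097.7 + 1506.3 + 2120.0 ≈ 11950 km.

11950 km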